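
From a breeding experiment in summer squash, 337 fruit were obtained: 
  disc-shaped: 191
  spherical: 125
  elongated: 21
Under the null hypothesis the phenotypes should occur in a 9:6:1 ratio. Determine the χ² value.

0.026

Expected counts for N = 337 under a 9:6:1 ratio (total parts = 16):
  disc-shaped: 337 × 9/16 = 189.5625
  spherical: 337 × 6/16 = 126.375
  elongated: 337 × 1/16 = 21.0625
χ² = Σ (O − E)² / E
  disc-shaped: (191 − 189.5625)² / 189.5625 = 0.0109
  spherical: (125 − 126.375)² / 126.375 = 0.0150
  elongated: (21 − 21.0625)² / 21.0625 = 0.0002
χ² = 0.0109 + 0.0150 + 0.0002 = 0.0261 ≈ 0.026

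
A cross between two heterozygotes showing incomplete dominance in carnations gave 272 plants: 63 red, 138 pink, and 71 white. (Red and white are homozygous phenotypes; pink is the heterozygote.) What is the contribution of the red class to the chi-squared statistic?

With incomplete dominance, a heterozygote × heterozygote cross gives a 1:2:1 phenotypic ratio.
Total ratio parts = 4. Expected numbers out of 272:
  red: 272 × 1/4 = 68
  pink: 272 × 2/4 = 136
  white: 272 × 1/4 = 68
Contribution of red: (63 − 68)² / 68 = 0.3676

0.368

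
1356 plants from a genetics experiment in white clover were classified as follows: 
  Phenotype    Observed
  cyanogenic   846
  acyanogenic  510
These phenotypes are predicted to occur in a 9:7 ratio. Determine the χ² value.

Total ratio parts = 16. Expected numbers out of 1356:
  cyanogenic: 1356 × 9/16 = 762.75
  acyanogenic: 1356 × 7/16 = 593.25
χ² = Σ (O − E)² / E
  cyanogenic: (846 − 762.75)² / 762.75 = 9.0863
  acyanogenic: (510 − 593.25)² / 593.25 = 11.6824
χ² = 9.0863 + 11.6824 = 20.7687 ≈ 20.769

20.769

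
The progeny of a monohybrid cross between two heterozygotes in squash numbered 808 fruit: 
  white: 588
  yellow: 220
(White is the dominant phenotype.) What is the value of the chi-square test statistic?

2.139

For a monohybrid cross between heterozygotes with complete dominance, the expected phenotypic ratio is 3:1.
Expected counts for N = 808 under a 3:1 ratio (total parts = 4):
  white: 808 × 3/4 = 606
  yellow: 808 × 1/4 = 202
χ² = Σ (O − E)² / E
  white: (588 − 606)² / 606 = 0.5347
  yellow: (220 − 202)² / 202 = 1.6040
χ² = 0.5347 + 1.6040 = 2.1387 ≈ 2.139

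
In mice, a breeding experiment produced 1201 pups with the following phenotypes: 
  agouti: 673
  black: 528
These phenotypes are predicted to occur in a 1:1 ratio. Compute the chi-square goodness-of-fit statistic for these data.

Under the 1:1 hypothesis (Σ ratio = 2, N = 1201):
  agouti: 1201 × 1/2 = 600.5
  black: 1201 × 1/2 = 600.5
χ² = Σ (O − E)² / E
  agouti: (673 − 600.5)² / 600.5 = 8.7531
  black: (528 − 600.5)² / 600.5 = 8.7531
χ² = 8.7531 + 8.7531 = 17.5062 ≈ 17.506

17.506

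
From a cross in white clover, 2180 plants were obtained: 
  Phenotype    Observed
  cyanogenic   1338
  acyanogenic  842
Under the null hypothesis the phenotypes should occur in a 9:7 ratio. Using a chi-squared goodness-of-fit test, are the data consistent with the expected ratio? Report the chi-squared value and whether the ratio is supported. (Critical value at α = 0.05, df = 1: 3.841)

Total ratio parts = 16. Expected numbers out of 2180:
  cyanogenic: 2180 × 9/16 = 1226.25
  acyanogenic: 2180 × 7/16 = 953.75
χ² = Σ (O − E)² / E
  cyanogenic: (1338 − 1226.25)² / 1226.25 = 10.1839
  acyanogenic: (842 − 953.75)² / 953.75 = 13.0936
χ² = 10.1839 + 13.0936 = 23.2775 ≈ 23.278
Degrees of freedom = 2 − 1 = 1; critical value at α = 0.05 is 3.841.
Since 23.278 > 3.841, we reject the null hypothesis — the data do not fit the 9:7 ratio.

23.278; not consistent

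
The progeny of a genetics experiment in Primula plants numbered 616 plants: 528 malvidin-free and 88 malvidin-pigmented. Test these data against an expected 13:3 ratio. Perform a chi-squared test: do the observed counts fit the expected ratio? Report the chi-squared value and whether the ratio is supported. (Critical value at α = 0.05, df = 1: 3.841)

Expected counts for N = 616 under a 13:3 ratio (total parts = 16):
  malvidin-free: 616 × 13/16 = 500.5
  malvidin-pigmented: 616 × 3/16 = 115.5
χ² = Σ (O − E)² / E
  malvidin-free: (528 − 500.5)² / 500.5 = 1.5110
  malvidin-pigmented: (88 − 115.5)² / 115.5 = 6.5476
χ² = 1.5110 + 6.5476 = 8.0586 ≈ 8.059
Degrees of freedom = 2 − 1 = 1; critical value at α = 0.05 is 3.841.
Since 8.059 > 3.841, we reject the null hypothesis — the data do not fit the 13:3 ratio.

8.059; not consistent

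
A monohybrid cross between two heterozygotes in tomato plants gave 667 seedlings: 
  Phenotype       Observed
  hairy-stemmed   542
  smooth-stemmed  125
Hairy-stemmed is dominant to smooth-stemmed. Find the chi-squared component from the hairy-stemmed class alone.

3.484

For a monohybrid cross between heterozygotes with complete dominance, the expected phenotypic ratio is 3:1.
Total ratio parts = 4. Expected numbers out of 667:
  hairy-stemmed: 667 × 3/4 = 500.25
  smooth-stemmed: 667 × 1/4 = 166.75
Contribution of hairy-stemmed: (542 − 500.25)² / 500.25 = 3.4844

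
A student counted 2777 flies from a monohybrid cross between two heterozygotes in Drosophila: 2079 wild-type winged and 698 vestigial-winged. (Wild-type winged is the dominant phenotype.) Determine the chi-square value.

0.027

For a monohybrid cross between heterozygotes with complete dominance, the expected phenotypic ratio is 3:1.
The 3:1 ratio has 4 parts, so with N = 2777 the expected counts are:
  wild-type winged: 2777 × 3/4 = 2082.75
  vestigial-winged: 2777 × 1/4 = 694.25
χ² = Σ (O − E)² / E
  wild-type winged: (2079 − 2082.75)² / 2082.75 = 0.0068
  vestigial-winged: (698 − 694.25)² / 694.25 = 0.0203
χ² = 0.0068 + 0.0203 = 0.0271 ≈ 0.027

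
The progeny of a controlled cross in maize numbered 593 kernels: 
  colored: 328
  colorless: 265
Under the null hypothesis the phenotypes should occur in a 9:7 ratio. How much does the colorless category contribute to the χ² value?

0.119

Expected counts for N = 593 under a 9:7 ratio (total parts = 16):
  colored: 593 × 9/16 = 333.5625
  colorless: 593 × 7/16 = 259.4375
Contribution of colorless: (265 − 259.4375)² / 259.4375 = 0.1193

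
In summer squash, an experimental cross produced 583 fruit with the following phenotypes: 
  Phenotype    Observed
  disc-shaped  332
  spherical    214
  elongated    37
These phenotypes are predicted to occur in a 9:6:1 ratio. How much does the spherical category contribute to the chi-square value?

Total ratio parts = 16. Expected numbers out of 583:
  disc-shaped: 583 × 9/16 = 327.9375
  spherical: 583 × 6/16 = 218.625
  elongated: 583 × 1/16 = 36.4375
Contribution of spherical: (214 − 218.625)² / 218.625 = 0.0978

0.098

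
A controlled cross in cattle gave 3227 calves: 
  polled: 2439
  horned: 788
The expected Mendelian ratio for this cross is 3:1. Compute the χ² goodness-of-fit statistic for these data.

Expected counts for N = 3227 under a 3:1 ratio (total parts = 4):
  polled: 3227 × 3/4 = 2420.25
  horned: 3227 × 1/4 = 806.75
χ² = Σ (O − E)² / E
  polled: (2439 − 2420.25)² / 2420.25 = 0.1453
  horned: (788 − 806.75)² / 806.75 = 0.4358
χ² = 0.1453 + 0.4358 = 0.5811 ≈ 0.581

0.581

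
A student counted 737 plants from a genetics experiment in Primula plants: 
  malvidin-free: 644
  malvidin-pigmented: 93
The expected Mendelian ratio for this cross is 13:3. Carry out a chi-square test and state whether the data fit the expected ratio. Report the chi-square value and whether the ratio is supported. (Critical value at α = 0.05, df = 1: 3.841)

18.186; not consistent

Expected counts for N = 737 under a 13:3 ratio (total parts = 16):
  malvidin-free: 737 × 13/16 = 598.8125
  malvidin-pigmented: 737 × 3/16 = 138.1875
χ² = Σ (O − E)² / E
  malvidin-free: (644 − 598.8125)² / 598.8125 = 3.4099
  malvidin-pigmented: (93 − 138.1875)² / 138.1875 = 14.7764
χ² = 3.4099 + 14.7764 = 18.1863 ≈ 18.186
Degrees of freedom = 2 − 1 = 1; critical value at α = 0.05 is 3.841.
Since 18.186 > 3.841, we reject the null hypothesis — the data do not fit the 13:3 ratio.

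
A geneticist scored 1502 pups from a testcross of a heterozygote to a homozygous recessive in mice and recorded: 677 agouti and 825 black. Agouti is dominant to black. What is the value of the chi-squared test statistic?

A testcross of a heterozygote (Aa × aa) gives a 1:1 phenotypic ratio.
Expected counts for N = 1502 under a 1:1 ratio (total parts = 2):
  agouti: 1502 × 1/2 = 751
  black: 1502 × 1/2 = 751
χ² = Σ (O − E)² / E
  agouti: (677 − 751)² / 751 = 7.2916
  black: (825 − 751)² / 751 = 7.2916
χ² = 7.2916 + 7.2916 = 14.5832 ≈ 14.583

14.583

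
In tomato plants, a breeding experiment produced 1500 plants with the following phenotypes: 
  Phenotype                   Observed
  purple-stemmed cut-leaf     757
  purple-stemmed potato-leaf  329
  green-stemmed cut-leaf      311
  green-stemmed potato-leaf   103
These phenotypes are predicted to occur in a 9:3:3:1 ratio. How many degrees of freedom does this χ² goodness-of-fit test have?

A goodness-of-fit test with 4 phenotype classes has df = 4 − 1 = 3.

3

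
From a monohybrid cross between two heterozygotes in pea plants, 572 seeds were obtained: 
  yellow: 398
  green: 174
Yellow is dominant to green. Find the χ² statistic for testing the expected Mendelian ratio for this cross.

8.960

For a monohybrid cross between heterozygotes with complete dominance, the expected phenotypic ratio is 3:1.
Total ratio parts = 4. Expected numbers out of 572:
  yellow: 572 × 3/4 = 429
  green: 572 × 1/4 = 143
χ² = Σ (O − E)² / E
  yellow: (398 − 429)² / 429 = 2.2401
  green: (174 − 143)² / 143 = 6.7203
χ² = 2.2401 + 6.7203 = 8.9604 ≈ 8.960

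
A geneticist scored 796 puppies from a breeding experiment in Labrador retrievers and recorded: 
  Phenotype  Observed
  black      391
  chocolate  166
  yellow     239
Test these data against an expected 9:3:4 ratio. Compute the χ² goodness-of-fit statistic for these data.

17.113

The 9:3:4 ratio has 16 parts, so with N = 796 the expected counts are:
  black: 796 × 9/16 = 447.75
  chocolate: 796 × 3/16 = 149.25
  yellow: 796 × 4/16 = 199
χ² = Σ (O − E)² / E
  black: (391 − 447.75)² / 447.75 = 7.1928
  chocolate: (166 − 149.25)² / 149.25 = 1.8798
  yellow: (239 − 199)² / 199 = 8.0402
χ² = 7.1928 + 1.8798 + 8.0402 = 17.1128 ≈ 17.113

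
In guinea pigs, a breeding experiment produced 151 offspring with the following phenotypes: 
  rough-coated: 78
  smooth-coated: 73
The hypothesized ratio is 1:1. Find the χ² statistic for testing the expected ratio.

Expected counts for N = 151 under a 1:1 ratio (total parts = 2):
  rough-coated: 151 × 1/2 = 75.5
  smooth-coated: 151 × 1/2 = 75.5
χ² = Σ (O − E)² / E
  rough-coated: (78 − 75.5)² / 75.5 = 0.0828
  smooth-coated: (73 − 75.5)² / 75.5 = 0.0828
χ² = 0.0828 + 0.0828 = 0.1656 ≈ 0.166

0.166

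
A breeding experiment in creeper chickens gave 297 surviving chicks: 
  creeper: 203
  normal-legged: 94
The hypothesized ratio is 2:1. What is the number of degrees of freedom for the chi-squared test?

1

A goodness-of-fit test with 2 phenotype classes has df = 2 − 1 = 1.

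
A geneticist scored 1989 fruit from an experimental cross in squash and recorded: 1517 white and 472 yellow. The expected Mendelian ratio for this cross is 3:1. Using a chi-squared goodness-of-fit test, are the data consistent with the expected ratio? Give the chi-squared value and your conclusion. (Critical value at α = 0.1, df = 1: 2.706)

Expected counts for N = 1989 under a 3:1 ratio (total parts = 4):
  white: 1989 × 3/4 = 1491.75
  yellow: 1989 × 1/4 = 497.25
χ² = Σ (O − E)² / E
  white: (1517 − 1491.75)² / 1491.75 = 0.4274
  yellow: (472 − 497.25)² / 497.25 = 1.2822
χ² = 0.4274 + 1.2822 = 1.7096 ≈ 1.710
Degrees of freedom = 2 − 1 = 1; critical value at α = 0.1 is 2.706.
Since 1.710 < 2.706, we fail to reject the null hypothesis — the data are consistent with the 3:1 ratio.

1.710; consistent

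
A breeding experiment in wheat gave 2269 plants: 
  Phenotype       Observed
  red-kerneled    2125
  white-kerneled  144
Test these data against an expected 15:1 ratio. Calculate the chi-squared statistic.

0.036

Total ratio parts = 16. Expected numbers out of 2269:
  red-kerneled: 2269 × 15/16 = 2127.1875
  white-kerneled: 2269 × 1/16 = 141.8125
χ² = Σ (O − E)² / E
  red-kerneled: (2125 − 2127.1875)² / 2127.1875 = 0.0022
  white-kerneled: (144 − 141.8125)² / 141.8125 = 0.0337
χ² = 0.0022 + 0.0337 = 0.0359 ≈ 0.036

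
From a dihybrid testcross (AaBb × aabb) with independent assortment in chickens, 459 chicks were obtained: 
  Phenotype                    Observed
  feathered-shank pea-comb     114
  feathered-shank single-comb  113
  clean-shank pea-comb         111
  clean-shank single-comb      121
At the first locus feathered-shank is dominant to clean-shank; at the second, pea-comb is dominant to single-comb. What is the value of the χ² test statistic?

A dihybrid testcross with independent assortment gives a 1:1:1:1 ratio.
Total ratio parts = 4. Expected numbers out of 459:
  feathered-shank pea-comb: 459 × 1/4 = 114.75
  feathered-shank single-comb: 459 × 1/4 = 114.75
  clean-shank pea-comb: 459 × 1/4 = 114.75
  clean-shank single-comb: 459 × 1/4 = 114.75
χ² = Σ (O − E)² / E
  feathered-shank pea-comb: (114 − 114.75)² / 114.75 = 0.0049
  feathered-shank single-comb: (113 − 114.75)² / 114.75 = 0.0267
  clean-shank pea-comb: (111 − 114.75)² / 114.75 = 0.1225
  clean-shank single-comb: (121 − 114.75)² / 114.75 = 0.3404
χ² = 0.0049 + 0.0267 + 0.1225 + 0.3404 = 0.4945 ≈ 0.495

0.495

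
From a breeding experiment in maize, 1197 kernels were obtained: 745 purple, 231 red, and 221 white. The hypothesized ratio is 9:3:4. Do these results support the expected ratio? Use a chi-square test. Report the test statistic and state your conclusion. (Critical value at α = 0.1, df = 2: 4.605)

Total ratio parts = 16. Expected numbers out of 1197:
  purple: 1197 × 9/16 = 673.3125
  red: 1197 × 3/16 = 224.4375
  white: 1197 × 4/16 = 299.25
χ² = Σ (O − E)² / E
  purple: (745 − 673.3125)² / 673.3125 = 7.6326
  red: (231 − 224.4375)² / 224.4375 = 0.1919
  white: (221 − 299.25)² / 299.25 = 20.4614
χ² = 7.6326 + 0.1919 + 20.4614 = 28.2859 ≈ 28.286
Degrees of freedom = 3 − 1 = 2; critical value at α = 0.1 is 4.605.
Since 28.286 > 4.605, we reject the null hypothesis — the data do not fit the 9:3:4 ratio.

28.286; not consistent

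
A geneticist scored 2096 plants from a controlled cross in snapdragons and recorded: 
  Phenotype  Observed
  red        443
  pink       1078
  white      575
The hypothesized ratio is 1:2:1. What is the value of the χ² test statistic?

18.344

Under the 1:2:1 hypothesis (Σ ratio = 4, N = 2096):
  red: 2096 × 1/4 = 524
  pink: 2096 × 2/4 = 1048
  white: 2096 × 1/4 = 524
χ² = Σ (O − E)² / E
  red: (443 − 524)² / 524 = 12.5210
  pink: (1078 − 1048)² / 1048 = 0.8588
  white: (575 − 524)² / 524 = 4.9637
χ² = 12.5210 + 0.8588 + 4.9637 = 18.3435 ≈ 18.344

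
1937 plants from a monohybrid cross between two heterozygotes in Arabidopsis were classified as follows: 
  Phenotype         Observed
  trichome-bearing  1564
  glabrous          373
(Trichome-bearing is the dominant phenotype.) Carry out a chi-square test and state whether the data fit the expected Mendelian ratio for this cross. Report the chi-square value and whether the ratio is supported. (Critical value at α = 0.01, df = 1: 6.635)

For a monohybrid cross between heterozygotes with complete dominance, the expected phenotypic ratio is 3:1.
Total ratio parts = 4. Expected numbers out of 1937:
  trichome-bearing: 1937 × 3/4 = 1452.75
  glabrous: 1937 × 1/4 = 484.25
χ² = Σ (O − E)² / E
  trichome-bearing: (1564 − 1452.75)² / 1452.75 = 8.5194
  glabrous: (373 − 484.25)² / 484.25 = 25.5582
χ² = 8.5194 + 25.5582 = 34.0776 ≈ 34.078
Degrees of freedom = 2 − 1 = 1; critical value at α = 0.01 is 6.635.
Since 34.078 > 6.635, we reject the null hypothesis — the data do not fit the 3:1 ratio.

34.078; not consistent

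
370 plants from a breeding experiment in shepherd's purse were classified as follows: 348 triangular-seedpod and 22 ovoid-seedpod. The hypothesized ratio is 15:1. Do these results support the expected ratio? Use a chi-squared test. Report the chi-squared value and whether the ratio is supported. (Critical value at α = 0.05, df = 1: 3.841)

0.058; consistent

The 15:1 ratio has 16 parts, so with N = 370 the expected counts are:
  triangular-seedpod: 370 × 15/16 = 346.875
  ovoid-seedpod: 370 × 1/16 = 23.125
χ² = Σ (O − E)² / E
  triangular-seedpod: (348 − 346.875)² / 346.875 = 0.0036
  ovoid-seedpod: (22 − 23.125)² / 23.125 = 0.0547
χ² = 0.0036 + 0.0547 = 0.0583 ≈ 0.058
Degrees of freedom = 2 − 1 = 1; critical value at α = 0.05 is 3.841.
Since 0.058 < 3.841, we fail to reject the null hypothesis — the data are consistent with the 15:1 ratio.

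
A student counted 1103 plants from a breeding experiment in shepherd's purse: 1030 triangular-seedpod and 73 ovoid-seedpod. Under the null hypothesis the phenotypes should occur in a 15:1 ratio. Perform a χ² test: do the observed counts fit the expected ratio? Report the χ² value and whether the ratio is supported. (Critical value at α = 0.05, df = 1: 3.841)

0.255; consistent

Total ratio parts = 16. Expected numbers out of 1103:
  triangular-seedpod: 1103 × 15/16 = 1034.0625
  ovoid-seedpod: 1103 × 1/16 = 68.9375
χ² = Σ (O − E)² / E
  triangular-seedpod: (1030 − 1034.0625)² / 1034.0625 = 0.0160
  ovoid-seedpod: (73 − 68.9375)² / 68.9375 = 0.2394
χ² = 0.0160 + 0.2394 = 0.2554 ≈ 0.255
Degrees of freedom = 2 − 1 = 1; critical value at α = 0.05 is 3.841.
Since 0.255 < 3.841, we fail to reject the null hypothesis — the data are consistent with the 15:1 ratio.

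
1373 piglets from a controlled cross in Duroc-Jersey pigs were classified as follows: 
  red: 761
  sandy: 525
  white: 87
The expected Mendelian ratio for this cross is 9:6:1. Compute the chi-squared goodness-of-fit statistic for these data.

0.381

Expected counts for N = 1373 under a 9:6:1 ratio (total parts = 16):
  red: 1373 × 9/16 = 772.3125
  sandy: 1373 × 6/16 = 514.875
  white: 1373 × 1/16 = 85.8125
χ² = Σ (O − E)² / E
  red: (761 − 772.3125)² / 772.3125 = 0.1657
  sandy: (525 − 514.875)² / 514.875 = 0.1991
  white: (87 − 85.8125)² / 85.8125 = 0.0164
χ² = 0.1657 + 0.1991 + 0.0164 = 0.3812 ≈ 0.381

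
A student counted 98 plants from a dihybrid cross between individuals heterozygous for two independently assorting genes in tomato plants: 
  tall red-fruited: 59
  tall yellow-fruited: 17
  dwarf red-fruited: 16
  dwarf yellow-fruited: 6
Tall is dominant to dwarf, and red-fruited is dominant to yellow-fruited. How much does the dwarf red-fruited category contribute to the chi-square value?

A dihybrid F₂ with independent assortment and complete dominance at both loci gives a 9:3:3:1 phenotypic ratio.
The 9:3:3:1 ratio has 16 parts, so with N = 98 the expected counts are:
  tall red-fruited: 98 × 9/16 = 55.125
  tall yellow-fruited: 98 × 3/16 = 18.375
  dwarf red-fruited: 98 × 3/16 = 18.375
  dwarf yellow-fruited: 98 × 1/16 = 6.125
Contribution of dwarf red-fruited: (16 − 18.375)² / 18.375 = 0.3070

0.307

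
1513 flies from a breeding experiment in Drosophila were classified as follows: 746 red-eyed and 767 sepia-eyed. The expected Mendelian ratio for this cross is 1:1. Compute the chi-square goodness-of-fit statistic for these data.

Expected counts for N = 1513 under a 1:1 ratio (total parts = 2):
  red-eyed: 1513 × 1/2 = 756.5
  sepia-eyed: 1513 × 1/2 = 756.5
χ² = Σ (O − E)² / E
  red-eyed: (746 − 756.5)² / 756.5 = 0.1457
  sepia-eyed: (767 − 756.5)² / 756.5 = 0.1457
χ² = 0.1457 + 0.1457 = 0.2914 ≈ 0.291

0.291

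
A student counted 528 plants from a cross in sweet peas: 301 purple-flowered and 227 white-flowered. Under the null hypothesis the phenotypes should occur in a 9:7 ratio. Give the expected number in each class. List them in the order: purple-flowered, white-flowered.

Expected counts for N = 528 under a 9:7 ratio (total parts = 16):
  purple-flowered: 528 × 9/16 = 297
  white-flowered: 528 × 7/16 = 231

297, 231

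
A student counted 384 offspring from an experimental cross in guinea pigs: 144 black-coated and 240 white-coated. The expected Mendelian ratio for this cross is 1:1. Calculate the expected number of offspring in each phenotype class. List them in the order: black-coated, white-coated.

192, 192

Expected counts for N = 384 under a 1:1 ratio (total parts = 2):
  black-coated: 384 × 1/2 = 192
  white-coated: 384 × 1/2 = 192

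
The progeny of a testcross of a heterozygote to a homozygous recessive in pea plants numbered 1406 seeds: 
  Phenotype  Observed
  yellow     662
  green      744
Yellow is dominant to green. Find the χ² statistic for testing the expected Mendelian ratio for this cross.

A testcross of a heterozygote (Aa × aa) gives a 1:1 phenotypic ratio.
Total ratio parts = 2. Expected numbers out of 1406:
  yellow: 1406 × 1/2 = 703
  green: 1406 × 1/2 = 703
χ² = Σ (O − E)² / E
  yellow: (662 − 703)² / 703 = 2.3912
  green: (744 − 703)² / 703 = 2.3912
χ² = 2.3912 + 2.3912 = 4.7824 ≈ 4.782

4.782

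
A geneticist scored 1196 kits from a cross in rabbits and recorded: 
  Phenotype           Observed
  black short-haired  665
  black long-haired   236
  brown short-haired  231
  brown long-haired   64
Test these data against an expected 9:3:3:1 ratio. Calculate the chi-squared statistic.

Total ratio parts = 16. Expected numbers out of 1196:
  black short-haired: 1196 × 9/16 = 672.75
  black long-haired: 1196 × 3/16 = 224.25
  brown short-haired: 1196 × 3/16 = 224.25
  brown long-haired: 1196 × 1/16 = 74.75
χ² = Σ (O − E)² / E
  black short-haired: (665 − 672.75)² / 672.75 = 0.0893
  black long-haired: (236 − 224.25)² / 224.25 = 0.6157
  brown short-haired: (231 − 224.25)² / 224.25 = 0.2032
  brown long-haired: (64 − 74.75)² / 74.75 = 1.5460
χ² = 0.0893 + 0.6157 + 0.2032 + 1.5460 = 2.4542 ≈ 2.454

2.454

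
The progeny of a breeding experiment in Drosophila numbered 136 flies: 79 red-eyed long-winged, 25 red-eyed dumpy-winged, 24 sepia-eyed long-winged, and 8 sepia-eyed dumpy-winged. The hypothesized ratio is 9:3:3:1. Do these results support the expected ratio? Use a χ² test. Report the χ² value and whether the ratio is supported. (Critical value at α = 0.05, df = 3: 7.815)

Under the 9:3:3:1 hypothesis (Σ ratio = 16, N = 136):
  red-eyed long-winged: 136 × 9/16 = 76.5
  red-eyed dumpy-winged: 136 × 3/16 = 25.5
  sepia-eyed long-winged: 136 × 3/16 = 25.5
  sepia-eyed dumpy-winged: 136 × 1/16 = 8.5
χ² = Σ (O − E)² / E
  red-eyed long-winged: (79 − 76.5)² / 76.5 = 0.0817
  red-eyed dumpy-winged: (25 − 25.5)² / 25.5 = 0.0098
  sepia-eyed long-winged: (24 − 25.5)² / 25.5 = 0.0882
  sepia-eyed dumpy-winged: (8 − 8.5)² / 8.5 = 0.0294
χ² = 0.0817 + 0.0098 + 0.0882 + 0.0294 = 0.2091 ≈ 0.209
Degrees of freedom = 4 − 1 = 3; critical value at α = 0.05 is 7.815.
Since 0.209 < 7.815, we fail to reject the null hypothesis — the data are consistent with the 9:3:3:1 ratio.

0.209; consistent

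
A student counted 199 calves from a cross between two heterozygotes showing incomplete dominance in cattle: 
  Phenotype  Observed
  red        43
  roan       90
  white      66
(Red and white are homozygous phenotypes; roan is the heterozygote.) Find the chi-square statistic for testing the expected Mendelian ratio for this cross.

With incomplete dominance, a heterozygote × heterozygote cross gives a 1:2:1 phenotypic ratio.
Under the 1:2:1 hypothesis (Σ ratio = 4, N = 199):
  red: 199 × 1/4 = 49.75
  roan: 199 × 2/4 = 99.5
  white: 199 × 1/4 = 49.75
χ² = Σ (O − E)² / E
  red: (43 − 49.75)² / 49.75 = 0.9158
  roan: (90 − 99.5)² / 99.5 = 0.9070
  white: (66 − 49.75)² / 49.75 = 5.3078
χ² = 0.9158 + 0.9070 + 5.3078 = 7.1306 ≈ 7.131

7.131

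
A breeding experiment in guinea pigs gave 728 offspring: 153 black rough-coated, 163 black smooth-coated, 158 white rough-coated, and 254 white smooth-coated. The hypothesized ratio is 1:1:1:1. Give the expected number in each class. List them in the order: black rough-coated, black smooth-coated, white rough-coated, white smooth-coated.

182, 182, 182, 182

Total ratio parts = 4. Expected numbers out of 728:
  black rough-coated: 728 × 1/4 = 182
  black smooth-coated: 728 × 1/4 = 182
  white rough-coated: 728 × 1/4 = 182
  white smooth-coated: 728 × 1/4 = 182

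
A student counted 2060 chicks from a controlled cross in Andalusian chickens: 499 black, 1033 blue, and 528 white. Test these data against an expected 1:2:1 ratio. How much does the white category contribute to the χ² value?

0.328

Expected counts for N = 2060 under a 1:2:1 ratio (total parts = 4):
  black: 2060 × 1/4 = 515
  blue: 2060 × 2/4 = 1030
  white: 2060 × 1/4 = 515
Contribution of white: (528 − 515)² / 515 = 0.3282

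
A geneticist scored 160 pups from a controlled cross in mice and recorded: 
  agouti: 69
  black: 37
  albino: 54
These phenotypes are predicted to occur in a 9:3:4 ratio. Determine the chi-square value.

Total ratio parts = 16. Expected numbers out of 160:
  agouti: 160 × 9/16 = 90
  black: 160 × 3/16 = 30
  albino: 160 × 4/16 = 40
χ² = Σ (O − E)² / E
  agouti: (69 − 90)² / 90 = 4.9000
  black: (37 − 30)² / 30 = 1.6333
  albino: (54 − 40)² / 40 = 4.9000
χ² = 4.9000 + 1.6333 + 4.9000 = 11.4333 ≈ 11.433

11.433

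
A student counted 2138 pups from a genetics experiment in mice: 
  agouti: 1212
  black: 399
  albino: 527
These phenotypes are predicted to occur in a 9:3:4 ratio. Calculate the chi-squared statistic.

Expected counts for N = 2138 under a 9:3:4 ratio (total parts = 16):
  agouti: 2138 × 9/16 = 1202.625
  black: 2138 × 3/16 = 400.875
  albino: 2138 × 4/16 = 534.5
χ² = Σ (O − E)² / E
  agouti: (1212 − 1202.625)² / 1202.625 = 0.0731
  black: (399 − 400.875)² / 400.875 = 0.0088
  albino: (527 − 534.5)² / 534.5 = 0.1052
χ² = 0.0731 + 0.0088 + 0.1052 = 0.1871 ≈ 0.187

0.187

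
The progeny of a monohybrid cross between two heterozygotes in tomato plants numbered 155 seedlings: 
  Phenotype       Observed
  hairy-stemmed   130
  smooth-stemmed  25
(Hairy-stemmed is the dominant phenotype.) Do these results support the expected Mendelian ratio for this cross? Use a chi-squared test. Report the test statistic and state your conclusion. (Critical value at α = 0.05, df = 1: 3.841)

6.505; not consistent

For a monohybrid cross between heterozygotes with complete dominance, the expected phenotypic ratio is 3:1.
Expected counts for N = 155 under a 3:1 ratio (total parts = 4):
  hairy-stemmed: 155 × 3/4 = 116.25
  smooth-stemmed: 155 × 1/4 = 38.75
χ² = Σ (O − E)² / E
  hairy-stemmed: (130 − 116.25)² / 116.25 = 1.6263
  smooth-stemmed: (25 − 38.75)² / 38.75 = 4.8790
χ² = 1.6263 + 4.8790 = 6.5053 ≈ 6.505
Degrees of freedom = 2 − 1 = 1; critical value at α = 0.05 is 3.841.
Since 6.505 > 3.841, we reject the null hypothesis — the data do not fit the 3:1 ratio.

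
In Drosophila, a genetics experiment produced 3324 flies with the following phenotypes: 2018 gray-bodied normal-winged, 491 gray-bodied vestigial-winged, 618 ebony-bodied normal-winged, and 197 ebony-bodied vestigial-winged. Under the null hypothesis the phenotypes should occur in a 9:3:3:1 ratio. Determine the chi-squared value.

Total ratio parts = 16. Expected numbers out of 3324:
  gray-bodied normal-winged: 3324 × 9/16 = 1869.75
  gray-bodied vestigial-winged: 3324 × 3/16 = 623.25
  ebony-bodied normal-winged: 3324 × 3/16 = 623.25
  ebony-bodied vestigial-winged: 3324 × 1/16 = 207.75
χ² = Σ (O − E)² / E
  gray-bodied normal-winged: (2018 − 1869.75)² / 1869.75 = 11.7545
  gray-bodied vestigial-winged: (491 − 623.25)² / 623.25 = 28.0627
  ebony-bodied normal-winged: (618 − 623.25)² / 623.25 = 0.0442
  ebony-bodied vestigial-winged: (197 − 207.75)² / 207.75 = 0.5563
χ² = 11.7545 + 28.0627 + 0.0442 + 0.5563 = 40.4177 ≈ 40.418

40.418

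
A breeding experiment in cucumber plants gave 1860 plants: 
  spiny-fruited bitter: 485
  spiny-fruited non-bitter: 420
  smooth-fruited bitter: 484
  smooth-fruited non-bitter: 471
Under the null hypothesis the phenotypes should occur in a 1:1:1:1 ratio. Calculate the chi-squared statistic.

6.069

Total ratio parts = 4. Expected numbers out of 1860:
  spiny-fruited bitter: 1860 × 1/4 = 465
  spiny-fruited non-bitter: 1860 × 1/4 = 465
  smooth-fruited bitter: 1860 × 1/4 = 465
  smooth-fruited non-bitter: 1860 × 1/4 = 465
χ² = Σ (O − E)² / E
  spiny-fruited bitter: (485 − 465)² / 465 = 0.8602
  spiny-fruited non-bitter: (420 − 465)² / 465 = 4.3548
  smooth-fruited bitter: (484 − 465)² / 465 = 0.7763
  smooth-fruited non-bitter: (471 − 465)² / 465 = 0.0774
χ² = 0.8602 + 4.3548 + 0.7763 + 0.0774 = 6.0687 ≈ 6.069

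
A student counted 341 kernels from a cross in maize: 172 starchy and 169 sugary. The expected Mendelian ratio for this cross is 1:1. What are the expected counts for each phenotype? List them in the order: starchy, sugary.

The 1:1 ratio has 2 parts, so with N = 341 the expected counts are:
  starchy: 341 × 1/2 = 170.5
  sugary: 341 × 1/2 = 170.5

170.5, 170.5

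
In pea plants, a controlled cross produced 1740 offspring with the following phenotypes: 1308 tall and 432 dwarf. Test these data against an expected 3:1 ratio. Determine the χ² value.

0.028

Expected counts for N = 1740 under a 3:1 ratio (total parts = 4):
  tall: 1740 × 3/4 = 1305
  dwarf: 1740 × 1/4 = 435
χ² = Σ (O − E)² / E
  tall: (1308 − 1305)² / 1305 = 0.0069
  dwarf: (432 − 435)² / 435 = 0.0207
χ² = 0.0069 + 0.0207 = 0.0276 ≈ 0.028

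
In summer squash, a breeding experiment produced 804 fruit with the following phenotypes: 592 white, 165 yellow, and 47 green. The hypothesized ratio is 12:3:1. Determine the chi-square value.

Total ratio parts = 16. Expected numbers out of 804:
  white: 804 × 12/16 = 603
  yellow: 804 × 3/16 = 150.75
  green: 804 × 1/16 = 50.25
χ² = Σ (O − E)² / E
  white: (592 − 603)² / 603 = 0.2007
  yellow: (165 − 150.75)² / 150.75 = 1.3470
  green: (47 − 50.25)² / 50.25 = 0.2102
χ² = 0.2007 + 1.3470 + 0.2102 = 1.7579 ≈ 1.758

1.758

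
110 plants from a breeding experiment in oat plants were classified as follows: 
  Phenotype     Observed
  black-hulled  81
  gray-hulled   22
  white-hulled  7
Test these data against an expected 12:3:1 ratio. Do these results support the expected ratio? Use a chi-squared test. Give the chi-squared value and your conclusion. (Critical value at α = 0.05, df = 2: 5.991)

Total ratio parts = 16. Expected numbers out of 110:
  black-hulled: 110 × 12/16 = 82.5
  gray-hulled: 110 × 3/16 = 20.625
  white-hulled: 110 × 1/16 = 6.875
χ² = Σ (O − E)² / E
  black-hulled: (81 − 82.5)² / 82.5 = 0.0273
  gray-hulled: (22 − 20.625)² / 20.625 = 0.0917
  white-hulled: (7 − 6.875)² / 6.875 = 0.0023
χ² = 0.0273 + 0.0917 + 0.0023 = 0.1213 ≈ 0.121
Degrees of freedom = 3 − 1 = 2; critical value at α = 0.05 is 5.991.
Since 0.121 < 5.991, we fail to reject the null hypothesis — the data are consistent with the 12:3:1 ratio.

0.121; consistent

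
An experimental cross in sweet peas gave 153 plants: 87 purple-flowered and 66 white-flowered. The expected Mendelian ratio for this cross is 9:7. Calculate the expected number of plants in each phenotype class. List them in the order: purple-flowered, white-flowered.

The 9:7 ratio has 16 parts, so with N = 153 the expected counts are:
  purple-flowered: 153 × 9/16 = 86.0625
  white-flowered: 153 × 7/16 = 66.9375

86.0625, 66.9375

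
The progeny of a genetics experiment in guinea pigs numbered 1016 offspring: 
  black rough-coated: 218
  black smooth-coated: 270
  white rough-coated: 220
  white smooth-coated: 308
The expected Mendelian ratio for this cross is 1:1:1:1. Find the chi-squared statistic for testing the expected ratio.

Total ratio parts = 4. Expected numbers out of 1016:
  black rough-coated: 1016 × 1/4 = 254
  black smooth-coated: 1016 × 1/4 = 254
  white rough-coated: 1016 × 1/4 = 254
  white smooth-coated: 1016 × 1/4 = 254
χ² = Σ (O − E)² / E
  black rough-coated: (218 − 254)² / 254 = 5.1024
  black smooth-coated: (270 − 254)² / 254 = 1.0079
  white rough-coated: (220 − 254)² / 254 = 4.5512
  white smooth-coated: (308 − 254)² / 254 = 11.4803
χ² = 5.1024 + 1.0079 + 4.5512 + 11.4803 = 22.1418 ≈ 22.142

22.142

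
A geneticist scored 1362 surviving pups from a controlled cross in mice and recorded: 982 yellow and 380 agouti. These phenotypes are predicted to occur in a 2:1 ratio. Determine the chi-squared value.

The 2:1 ratio has 3 parts, so with N = 1362 the expected counts are:
  yellow: 1362 × 2/3 = 908
  agouti: 1362 × 1/3 = 454
χ² = Σ (O − E)² / E
  yellow: (982 − 908)² / 908 = 6.0308
  agouti: (380 − 454)² / 454 = 12.0617
χ² = 6.0308 + 12.0617 = 18.0925 ≈ 18.093

18.093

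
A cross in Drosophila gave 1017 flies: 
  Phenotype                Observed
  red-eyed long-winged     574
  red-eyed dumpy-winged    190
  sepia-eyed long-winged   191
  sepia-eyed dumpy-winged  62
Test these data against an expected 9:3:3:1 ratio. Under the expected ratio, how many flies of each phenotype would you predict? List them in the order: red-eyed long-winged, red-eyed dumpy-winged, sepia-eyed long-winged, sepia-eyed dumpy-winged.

572.0625, 190.6875, 190.6875, 63.5625

Total ratio parts = 16. Expected numbers out of 1017:
  red-eyed long-winged: 1017 × 9/16 = 572.0625
  red-eyed dumpy-winged: 1017 × 3/16 = 190.6875
  sepia-eyed long-winged: 1017 × 3/16 = 190.6875
  sepia-eyed dumpy-winged: 1017 × 1/16 = 63.5625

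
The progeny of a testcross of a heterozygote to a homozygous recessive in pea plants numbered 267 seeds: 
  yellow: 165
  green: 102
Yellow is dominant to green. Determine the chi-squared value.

A testcross of a heterozygote (Aa × aa) gives a 1:1 phenotypic ratio.
Under the 1:1 hypothesis (Σ ratio = 2, N = 267):
  yellow: 267 × 1/2 = 133.5
  green: 267 × 1/2 = 133.5
χ² = Σ (O − E)² / E
  yellow: (165 − 133.5)² / 133.5 = 7.4326
  green: (102 − 133.5)² / 133.5 = 7.4326
χ² = 7.4326 + 7.4326 = 14.8652 ≈ 14.865

14.865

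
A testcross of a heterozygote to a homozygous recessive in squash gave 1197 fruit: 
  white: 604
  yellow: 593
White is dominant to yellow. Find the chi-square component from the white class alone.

0.051

A testcross of a heterozygote (Aa × aa) gives a 1:1 phenotypic ratio.
The 1:1 ratio has 2 parts, so with N = 1197 the expected counts are:
  white: 1197 × 1/2 = 598.5
  yellow: 1197 × 1/2 = 598.5
Contribution of white: (604 − 598.5)² / 598.5 = 0.0505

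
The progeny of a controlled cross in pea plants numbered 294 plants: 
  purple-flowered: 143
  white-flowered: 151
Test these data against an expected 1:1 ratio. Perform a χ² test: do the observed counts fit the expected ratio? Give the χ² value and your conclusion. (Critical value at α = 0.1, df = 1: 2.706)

Expected counts for N = 294 under a 1:1 ratio (total parts = 2):
  purple-flowered: 294 × 1/2 = 147
  white-flowered: 294 × 1/2 = 147
χ² = Σ (O − E)² / E
  purple-flowered: (143 − 147)² / 147 = 0.1088
  white-flowered: (151 − 147)² / 147 = 0.1088
χ² = 0.1088 + 0.1088 = 0.2176 ≈ 0.218
Degrees of freedom = 2 − 1 = 1; critical value at α = 0.1 is 2.706.
Since 0.218 < 2.706, we fail to reject the null hypothesis — the data are consistent with the 1:1 ratio.

0.218; consistent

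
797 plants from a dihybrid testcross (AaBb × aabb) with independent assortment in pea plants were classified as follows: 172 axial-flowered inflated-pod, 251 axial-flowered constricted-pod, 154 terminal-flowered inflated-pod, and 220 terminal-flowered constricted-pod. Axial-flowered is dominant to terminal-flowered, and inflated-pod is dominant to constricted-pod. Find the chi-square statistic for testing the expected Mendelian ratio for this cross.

29.605

A dihybrid testcross with independent assortment gives a 1:1:1:1 ratio.
Under the 1:1:1:1 hypothesis (Σ ratio = 4, N = 797):
  axial-flowered inflated-pod: 797 × 1/4 = 199.25
  axial-flowered constricted-pod: 797 × 1/4 = 199.25
  terminal-flowered inflated-pod: 797 × 1/4 = 199.25
  terminal-flowered constricted-pod: 797 × 1/4 = 199.25
χ² = Σ (O − E)² / E
  axial-flowered inflated-pod: (172 − 199.25)² / 199.25 = 3.7268
  axial-flowered constricted-pod: (251 − 199.25)² / 199.25 = 13.4407
  terminal-flowered inflated-pod: (154 − 199.25)² / 199.25 = 10.2763
  terminal-flowered constricted-pod: (220 − 199.25)² / 199.25 = 2.1609
χ² = 3.7268 + 13.4407 + 10.2763 + 2.1609 = 29.6047 ≈ 29.605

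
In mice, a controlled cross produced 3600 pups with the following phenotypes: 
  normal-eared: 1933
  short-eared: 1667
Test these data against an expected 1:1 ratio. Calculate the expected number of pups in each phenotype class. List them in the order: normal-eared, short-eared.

1800, 1800

Expected counts for N = 3600 under a 1:1 ratio (total parts = 2):
  normal-eared: 3600 × 1/2 = 1800
  short-eared: 3600 × 1/2 = 1800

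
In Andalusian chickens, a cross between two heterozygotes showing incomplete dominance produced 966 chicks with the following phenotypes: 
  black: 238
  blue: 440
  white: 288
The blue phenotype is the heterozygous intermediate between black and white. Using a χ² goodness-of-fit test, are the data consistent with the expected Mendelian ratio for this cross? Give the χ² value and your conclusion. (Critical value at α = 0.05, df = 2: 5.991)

With incomplete dominance, a heterozygote × heterozygote cross gives a 1:2:1 phenotypic ratio.
Total ratio parts = 4. Expected numbers out of 966:
  black: 966 × 1/4 = 241.5
  blue: 966 × 2/4 = 483
  white: 966 × 1/4 = 241.5
χ² = Σ (O − E)² / E
  black: (238 − 241.5)² / 241.5 = 0.0507
  blue: (440 − 483)² / 483 = 3.8282
  white: (288 − 241.5)² / 241.5 = 8.9534
χ² = 0.0507 + 3.8282 + 8.9534 = 12.8323 ≈ 12.832
Degrees of freedom = 3 − 1 = 2; critical value at α = 0.05 is 5.991.
Since 12.832 > 5.991, we reject the null hypothesis — the data do not fit the 1:2:1 ratio.

12.832; not consistent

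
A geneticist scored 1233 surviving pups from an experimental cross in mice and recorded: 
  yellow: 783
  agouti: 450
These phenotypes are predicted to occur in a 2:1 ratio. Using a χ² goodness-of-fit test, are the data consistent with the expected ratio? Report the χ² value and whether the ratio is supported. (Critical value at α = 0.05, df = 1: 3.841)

Under the 2:1 hypothesis (Σ ratio = 3, N = 1233):
  yellow: 1233 × 2/3 = 822
  agouti: 1233 × 1/3 = 411
χ² = Σ (O − E)² / E
  yellow: (783 − 822)² / 822 = 1.8504
  agouti: (450 − 411)² / 411 = 3.7007
χ² = 1.8504 + 3.7007 = 5.5511 ≈ 5.551
Degrees of freedom = 2 − 1 = 1; critical value at α = 0.05 is 3.841.
Since 5.551 > 3.841, we reject the null hypothesis — the data do not fit the 2:1 ratio.

5.551; not consistent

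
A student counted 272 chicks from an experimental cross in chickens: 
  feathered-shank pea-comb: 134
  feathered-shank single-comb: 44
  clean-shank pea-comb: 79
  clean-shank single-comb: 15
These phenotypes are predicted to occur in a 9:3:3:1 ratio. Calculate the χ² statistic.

18.928

Under the 9:3:3:1 hypothesis (Σ ratio = 16, N = 272):
  feathered-shank pea-comb: 272 × 9/16 = 153
  feathered-shank single-comb: 272 × 3/16 = 51
  clean-shank pea-comb: 272 × 3/16 = 51
  clean-shank single-comb: 272 × 1/16 = 17
χ² = Σ (O − E)² / E
  feathered-shank pea-comb: (134 − 153)² / 153 = 2.3595
  feathered-shank single-comb: (44 − 51)² / 51 = 0.9608
  clean-shank pea-comb: (79 − 51)² / 51 = 15.3725
  clean-shank single-comb: (15 − 17)² / 17 = 0.2353
χ² = 2.3595 + 0.9608 + 15.3725 + 0.2353 = 18.9281 ≈ 18.928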